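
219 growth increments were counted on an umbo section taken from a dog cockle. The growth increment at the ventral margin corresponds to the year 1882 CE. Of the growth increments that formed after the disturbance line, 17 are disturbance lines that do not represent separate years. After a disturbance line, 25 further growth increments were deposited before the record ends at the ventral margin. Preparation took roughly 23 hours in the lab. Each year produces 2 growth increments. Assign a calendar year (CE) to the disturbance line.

1878 CE

25 growth increments formed after the disturbance line.
Excluding 17 false growth increments: 25 − 17 = 8.
8 growth increments at 2 per year is 8 / 2 = 4 years.
1882 − 4 = 1878 CE.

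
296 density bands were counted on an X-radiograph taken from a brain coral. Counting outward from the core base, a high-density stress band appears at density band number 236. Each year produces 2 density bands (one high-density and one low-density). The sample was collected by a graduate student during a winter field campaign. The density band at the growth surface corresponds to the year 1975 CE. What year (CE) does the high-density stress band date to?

The high-density stress band sits at density band 236 from the core base, so 296 − 236 = 60 density bands formed after it.
Dividing by 2 density bands per year: 60 / 2 = 30 years.
Counting back 30 years from 1975 CE places the high-density stress band in 1975 − 30 = 1945 CE.

1945 CE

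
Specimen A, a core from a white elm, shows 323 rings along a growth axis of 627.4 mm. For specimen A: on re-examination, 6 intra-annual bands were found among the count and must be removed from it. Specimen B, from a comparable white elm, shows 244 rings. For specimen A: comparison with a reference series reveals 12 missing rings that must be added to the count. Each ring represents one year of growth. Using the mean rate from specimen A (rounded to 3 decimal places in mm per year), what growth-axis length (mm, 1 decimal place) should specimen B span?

465.3 mm

Specimen A: correcting the raw count gives 323 − 6 + 12 = 329 true rings.
A: 627.4 mm over 329 years gives 627.4 / 329 ≈ 1.907 mm per year.
For B, 1.907 mm/year × 244 years = 465.3 mm.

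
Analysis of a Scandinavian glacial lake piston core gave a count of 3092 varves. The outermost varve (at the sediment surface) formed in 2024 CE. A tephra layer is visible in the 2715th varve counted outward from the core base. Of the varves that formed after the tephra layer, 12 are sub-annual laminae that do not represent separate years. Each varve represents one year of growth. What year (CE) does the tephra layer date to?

Between varve 2715 and the sediment surface there are 3092 − 2715 = 377 varves.
Excluding 12 false varves: 377 − 12 = 365.
Counting back 365 years from 2024 CE places the tephra layer in 2024 − 365 = 1659 CE.

1659 CE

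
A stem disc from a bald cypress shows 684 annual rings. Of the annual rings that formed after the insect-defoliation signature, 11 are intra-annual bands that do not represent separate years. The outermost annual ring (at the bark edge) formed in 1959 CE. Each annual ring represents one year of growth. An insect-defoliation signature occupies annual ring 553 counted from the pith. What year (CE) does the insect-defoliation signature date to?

Between annual ring 553 and the bark edge there are 684 − 553 = 131 annual rings.
Excluding 11 false annual rings: 131 − 11 = 120.
1959 − 120 = 1839 CE.

1839 CE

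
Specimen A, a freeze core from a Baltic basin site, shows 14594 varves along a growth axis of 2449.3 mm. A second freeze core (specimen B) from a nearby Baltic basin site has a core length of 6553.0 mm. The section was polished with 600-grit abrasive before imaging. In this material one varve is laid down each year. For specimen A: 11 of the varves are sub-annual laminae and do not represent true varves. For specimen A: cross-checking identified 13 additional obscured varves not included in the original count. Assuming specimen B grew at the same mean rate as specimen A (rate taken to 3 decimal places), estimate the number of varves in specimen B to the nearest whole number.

39006 varves

Specimen A: adjusted count: 14594 − 11 + 13 = 14596 varves.
A: Extension rate ≈ 2449.3 / 14596 = 0.168 mm/year.
Specimen B: 6553.0 mm / 0.168 mm per year = 39005.95 years ≈ 39006 varves.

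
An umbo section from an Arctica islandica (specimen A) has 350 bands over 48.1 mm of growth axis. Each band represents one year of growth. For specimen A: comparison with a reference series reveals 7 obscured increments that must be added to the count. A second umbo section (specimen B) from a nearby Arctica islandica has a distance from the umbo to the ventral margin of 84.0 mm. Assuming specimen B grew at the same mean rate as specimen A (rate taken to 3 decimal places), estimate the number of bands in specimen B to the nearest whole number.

Specimen A: adjusted count: 350 + 7 = 357 bands.
A: 48.1 mm over 357 years gives 48.1 / 357 ≈ 0.135 mm/year.
B spans 84.0 / 0.135 = 622.22 years ≈ 622 bands.

622 bands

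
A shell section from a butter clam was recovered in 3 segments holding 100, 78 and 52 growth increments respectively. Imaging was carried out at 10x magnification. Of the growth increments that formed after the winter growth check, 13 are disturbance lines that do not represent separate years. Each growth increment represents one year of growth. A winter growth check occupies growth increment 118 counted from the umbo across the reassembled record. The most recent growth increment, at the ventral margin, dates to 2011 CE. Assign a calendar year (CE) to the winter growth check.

Total growth increments = 100 + 78 + 52 = 230.
The winter growth check sits at growth increment 118 from the umbo, so 230 − 118 = 112 growth increments formed after it.
Excluding 13 false growth increments: 112 − 13 = 99.
Counting back 99 years from 2011 CE places the winter growth check in 2011 − 99 = 1912 CE.

1912 CE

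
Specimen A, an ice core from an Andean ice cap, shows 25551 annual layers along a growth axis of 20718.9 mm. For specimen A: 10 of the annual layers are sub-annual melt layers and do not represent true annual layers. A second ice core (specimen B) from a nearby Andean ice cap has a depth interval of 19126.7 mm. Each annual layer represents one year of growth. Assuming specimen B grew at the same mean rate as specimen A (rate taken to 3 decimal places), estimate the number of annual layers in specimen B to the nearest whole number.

23584 annual layers

Specimen A: adjusted count: 25551 − 10 = 25541 annual layers.
A: Extension rate ≈ 20718.9 / 25541 = 0.811 mm/yr.
B spans 19126.7 / 0.811 = 23584.09 years ≈ 23584 annual layers.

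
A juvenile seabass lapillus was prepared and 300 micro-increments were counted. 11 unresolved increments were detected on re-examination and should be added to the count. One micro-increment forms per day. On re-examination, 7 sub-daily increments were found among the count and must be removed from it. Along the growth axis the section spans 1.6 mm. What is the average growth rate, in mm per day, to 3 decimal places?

After corrections the count is 300 − 7 + 11 = 304 micro-increments.
Mean rate = 1.6 mm / 304 days ≈ 0.005 mm per day.

0.005 mm per day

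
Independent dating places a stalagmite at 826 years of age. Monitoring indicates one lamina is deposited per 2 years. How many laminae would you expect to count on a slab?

413 laminae

Expected laminae: 826 / 2 = 413.
So 413 laminae should be present.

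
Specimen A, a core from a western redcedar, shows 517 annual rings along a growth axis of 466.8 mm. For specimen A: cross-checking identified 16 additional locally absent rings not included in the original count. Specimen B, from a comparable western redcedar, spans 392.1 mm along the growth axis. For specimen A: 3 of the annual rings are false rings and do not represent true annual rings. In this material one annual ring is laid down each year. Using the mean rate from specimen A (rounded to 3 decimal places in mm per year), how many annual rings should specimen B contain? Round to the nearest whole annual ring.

445 annual rings

Specimen A: correcting the raw count gives 517 − 3 + 16 = 530 true annual rings.
A: 466.8 mm over 530 years gives 466.8 / 530 ≈ 0.881 mm/yr.
For B, 392.1 / 0.881 = 445.06 years ≈ 445 annual rings.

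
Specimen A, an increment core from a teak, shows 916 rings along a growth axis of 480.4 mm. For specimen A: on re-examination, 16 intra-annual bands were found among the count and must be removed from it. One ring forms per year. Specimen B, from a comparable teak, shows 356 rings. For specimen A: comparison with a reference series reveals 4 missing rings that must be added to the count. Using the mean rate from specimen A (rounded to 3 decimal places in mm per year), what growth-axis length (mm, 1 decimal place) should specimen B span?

Specimen A: correcting the raw count gives 916 − 16 + 4 = 904 true rings.
A: Mean rate = 480.4 mm / 904 years ≈ 0.531 mm/yr.
For B, 0.531 mm/year × 356 years = 189.0 mm.

189.0 mm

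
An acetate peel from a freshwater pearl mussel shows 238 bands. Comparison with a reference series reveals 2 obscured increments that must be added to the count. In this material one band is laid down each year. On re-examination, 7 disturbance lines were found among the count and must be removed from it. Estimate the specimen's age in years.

Adjusted count: 238 − 7 + 2 = 233 bands.
One band per year makes the duration 233 years.

233 years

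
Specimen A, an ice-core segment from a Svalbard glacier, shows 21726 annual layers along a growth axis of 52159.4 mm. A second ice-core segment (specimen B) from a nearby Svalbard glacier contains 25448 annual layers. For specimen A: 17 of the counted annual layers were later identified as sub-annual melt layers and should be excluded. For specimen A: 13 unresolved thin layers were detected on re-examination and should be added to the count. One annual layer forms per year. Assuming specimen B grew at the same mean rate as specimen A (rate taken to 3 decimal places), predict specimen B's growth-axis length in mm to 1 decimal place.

Specimen A: correcting the raw count gives 21726 − 17 + 13 = 21722 true annual layers.
A: 52159.4 mm over 21722 years gives 52159.4 / 21722 ≈ 2.401 mm per year.
For B, 2.401 mm/year × 25448 years = 61100.6 mm.

61100.6 mm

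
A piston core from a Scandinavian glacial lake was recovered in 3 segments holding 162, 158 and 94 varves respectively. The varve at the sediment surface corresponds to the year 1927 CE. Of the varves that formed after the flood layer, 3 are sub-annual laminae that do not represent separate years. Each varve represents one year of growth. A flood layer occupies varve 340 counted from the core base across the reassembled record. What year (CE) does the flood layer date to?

Total varves = 162 + 158 + 94 = 414.
414 − 340 = 74 varves lie beyond the flood layer toward the sediment surface.
Removing the 3 false varves leaves 74 − 3 = 71 true varves beyond the flood layer.
The varve at the sediment surface is 1927 CE, so the flood layer dates to 1927 − 71 = 1856 CE.

1856 CE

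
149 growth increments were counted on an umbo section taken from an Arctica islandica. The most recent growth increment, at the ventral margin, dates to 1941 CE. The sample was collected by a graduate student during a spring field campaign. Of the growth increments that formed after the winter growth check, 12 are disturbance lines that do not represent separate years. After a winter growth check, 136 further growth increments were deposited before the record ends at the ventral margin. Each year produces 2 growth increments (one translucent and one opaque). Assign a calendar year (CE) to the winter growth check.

1879 CE

136 growth increments post-date the winter growth check.
136 − 12 false = 124 true growth increments after the winter growth check.
124 growth increments at 2 per year is 124 / 2 = 62 years.
The growth increment at the ventral margin is 1941 CE, so the winter growth check dates to 1941 − 62 = 1879 CE.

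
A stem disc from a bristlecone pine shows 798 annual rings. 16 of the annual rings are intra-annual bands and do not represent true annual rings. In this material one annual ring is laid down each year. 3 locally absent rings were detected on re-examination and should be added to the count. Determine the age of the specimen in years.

True annual ring count = 798 − 16 + 3 = 785.
With a one-to-one annual ring periodicity this is 785 years.

785 years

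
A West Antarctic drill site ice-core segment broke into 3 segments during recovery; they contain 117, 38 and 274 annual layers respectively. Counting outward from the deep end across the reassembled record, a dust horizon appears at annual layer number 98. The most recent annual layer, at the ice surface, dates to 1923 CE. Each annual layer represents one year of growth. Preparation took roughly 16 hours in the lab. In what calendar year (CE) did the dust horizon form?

Total annual layers = 117 + 38 + 274 = 429.
429 − 98 = 331 annual layers lie beyond the dust horizon toward the ice surface.
Counting back 331 years from 1923 CE places the dust horizon in 1923 − 331 = 1592 CE.

1592 CE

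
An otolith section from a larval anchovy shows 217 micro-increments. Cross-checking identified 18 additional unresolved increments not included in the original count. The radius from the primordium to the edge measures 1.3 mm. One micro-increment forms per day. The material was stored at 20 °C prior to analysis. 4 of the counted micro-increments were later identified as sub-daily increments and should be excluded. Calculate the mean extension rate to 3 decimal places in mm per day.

Correcting the raw count gives 217 − 4 + 18 = 231 true micro-increments.
Extension rate ≈ 1.3 / 231 = 0.006 mm per day.

0.006 mm per day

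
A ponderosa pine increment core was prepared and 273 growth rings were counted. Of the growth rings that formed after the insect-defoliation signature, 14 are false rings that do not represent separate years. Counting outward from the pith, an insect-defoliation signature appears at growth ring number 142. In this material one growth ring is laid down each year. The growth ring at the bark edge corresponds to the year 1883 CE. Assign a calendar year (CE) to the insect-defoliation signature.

1766 CE

273 − 142 = 131 growth rings lie beyond the insect-defoliation signature toward the bark edge.
Excluding 14 false growth rings: 131 − 14 = 117.
The growth ring at the bark edge is 1883 CE, so the insect-defoliation signature dates to 1883 − 117 = 1766 CE.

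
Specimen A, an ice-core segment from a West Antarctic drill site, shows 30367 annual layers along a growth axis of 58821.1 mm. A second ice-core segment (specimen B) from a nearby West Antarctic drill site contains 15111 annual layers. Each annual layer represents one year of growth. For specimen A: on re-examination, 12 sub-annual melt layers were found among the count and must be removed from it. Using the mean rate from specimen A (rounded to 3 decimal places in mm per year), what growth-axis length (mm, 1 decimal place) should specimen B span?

Specimen A: true annual layer count = 30367 − 12 = 30355.
A: 58821.1 mm over 30355 years gives 58821.1 / 30355 ≈ 1.938 mm/year.
For B, 1.938 mm/year × 15111 years = 29285.1 mm.

29285.1 mm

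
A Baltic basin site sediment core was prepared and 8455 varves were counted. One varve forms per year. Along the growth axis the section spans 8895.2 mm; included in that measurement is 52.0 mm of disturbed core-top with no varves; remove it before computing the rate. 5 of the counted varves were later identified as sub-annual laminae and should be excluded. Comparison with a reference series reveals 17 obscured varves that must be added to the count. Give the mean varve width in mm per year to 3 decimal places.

1.044 mm per year

Adjusted count: 8455 − 5 + 17 = 8467 varves.
Net length = 8895.2 − 52.0 = 8843.2 mm.
Extension rate ≈ 8843.2 / 8467 = 1.044 mm per year.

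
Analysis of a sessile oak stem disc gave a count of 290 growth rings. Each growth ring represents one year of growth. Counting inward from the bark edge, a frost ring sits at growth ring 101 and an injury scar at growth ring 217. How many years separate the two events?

Separation: 217 − 101 = 116 growth rings.
At one growth ring per year, 116 years elapsed between them.

116 years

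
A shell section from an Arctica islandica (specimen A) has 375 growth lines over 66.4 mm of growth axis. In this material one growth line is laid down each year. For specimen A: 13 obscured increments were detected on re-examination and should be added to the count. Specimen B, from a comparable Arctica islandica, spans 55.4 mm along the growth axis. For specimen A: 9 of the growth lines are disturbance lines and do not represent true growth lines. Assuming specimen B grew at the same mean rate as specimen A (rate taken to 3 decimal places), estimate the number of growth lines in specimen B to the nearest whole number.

Specimen A: correcting the raw count gives 375 − 9 + 13 = 379 true growth lines.
A: Mean rate = 66.4 mm / 379 years ≈ 0.175 mm/year.
B spans 55.4 / 0.175 = 316.57 years ≈ 317 growth lines.

317 growth lines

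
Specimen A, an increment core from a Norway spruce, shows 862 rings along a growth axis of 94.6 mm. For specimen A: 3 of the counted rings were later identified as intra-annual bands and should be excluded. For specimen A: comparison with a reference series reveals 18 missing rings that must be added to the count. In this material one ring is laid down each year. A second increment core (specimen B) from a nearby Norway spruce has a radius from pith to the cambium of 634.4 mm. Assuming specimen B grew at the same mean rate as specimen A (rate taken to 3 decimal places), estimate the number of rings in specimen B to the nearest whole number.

Specimen A: after corrections the count is 862 − 3 + 18 = 877 rings.
A: Extension rate ≈ 94.6 / 877 = 0.108 mm per year.
B spans 634.4 / 0.108 = 5874.07 years ≈ 5874 rings.

5874 rings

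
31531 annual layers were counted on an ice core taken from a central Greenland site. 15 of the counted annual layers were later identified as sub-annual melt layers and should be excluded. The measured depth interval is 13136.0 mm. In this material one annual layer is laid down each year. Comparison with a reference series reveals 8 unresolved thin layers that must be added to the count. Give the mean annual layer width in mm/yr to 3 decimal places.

True annual layer count = 31531 − 15 + 8 = 31524.
13136.0 mm over 31524 years gives 13136.0 / 31524 ≈ 0.417 mm/yr.

0.417 mm/yr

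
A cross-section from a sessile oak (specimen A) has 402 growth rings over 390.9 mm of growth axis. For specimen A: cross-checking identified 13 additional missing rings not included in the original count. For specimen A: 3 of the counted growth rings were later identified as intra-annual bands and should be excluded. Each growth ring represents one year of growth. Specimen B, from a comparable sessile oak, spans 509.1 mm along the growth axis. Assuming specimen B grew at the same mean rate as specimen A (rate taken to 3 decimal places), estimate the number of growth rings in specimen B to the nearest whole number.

Specimen A: correcting the raw count gives 402 − 3 + 13 = 412 true growth rings.
A: Mean rate = 390.9 mm / 412 years ≈ 0.949 mm/year.
For B, 509.1 / 0.949 = 536.46 years ≈ 536 growth rings.

536 growth rings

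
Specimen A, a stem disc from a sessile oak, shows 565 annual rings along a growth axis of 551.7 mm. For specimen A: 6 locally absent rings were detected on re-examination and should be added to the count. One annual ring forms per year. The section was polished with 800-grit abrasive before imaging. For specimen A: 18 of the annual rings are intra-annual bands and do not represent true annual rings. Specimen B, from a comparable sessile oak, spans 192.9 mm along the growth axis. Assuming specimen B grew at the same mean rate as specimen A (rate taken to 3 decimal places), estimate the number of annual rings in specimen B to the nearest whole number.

193 annual rings

Specimen A: adjusted count: 565 − 18 + 6 = 553 annual rings.
A: Mean rate = 551.7 mm / 553 years ≈ 0.998 mm per year.
B spans 192.9 / 0.998 = 193.29 years ≈ 193 annual rings.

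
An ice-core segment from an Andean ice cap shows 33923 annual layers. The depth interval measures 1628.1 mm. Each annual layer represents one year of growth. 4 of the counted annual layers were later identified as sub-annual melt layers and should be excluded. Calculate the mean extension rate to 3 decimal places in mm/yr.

0.048 mm/yr

True annual layer count = 33923 − 4 = 33919.
Extension rate ≈ 1628.1 / 33919 = 0.048 mm/yr.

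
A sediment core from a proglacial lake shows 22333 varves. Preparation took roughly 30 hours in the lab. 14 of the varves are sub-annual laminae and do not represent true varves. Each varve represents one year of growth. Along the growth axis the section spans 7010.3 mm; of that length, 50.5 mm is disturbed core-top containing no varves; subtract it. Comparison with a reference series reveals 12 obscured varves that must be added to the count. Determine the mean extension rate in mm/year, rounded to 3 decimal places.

0.312 mm/year

Adjusted count: 22333 − 14 + 12 = 22331 varves.
The growth record spans 7010.3 − 50.5 = 6959.8 mm.
Mean rate = 6959.8 mm / 22331 years ≈ 0.312 mm/year.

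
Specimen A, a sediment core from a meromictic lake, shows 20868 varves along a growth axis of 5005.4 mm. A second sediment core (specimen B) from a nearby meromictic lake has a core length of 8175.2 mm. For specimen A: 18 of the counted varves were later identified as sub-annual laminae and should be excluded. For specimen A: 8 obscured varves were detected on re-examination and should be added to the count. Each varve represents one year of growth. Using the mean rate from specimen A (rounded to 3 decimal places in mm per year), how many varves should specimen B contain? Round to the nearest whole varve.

34063 varves

Specimen A: adjusted count: 20868 − 18 + 8 = 20858 varves.
A: Mean rate = 5005.4 mm / 20858 years ≈ 0.240 mm/year.
B spans 8175.2 / 0.240 = 34063.33 years ≈ 34063 varves.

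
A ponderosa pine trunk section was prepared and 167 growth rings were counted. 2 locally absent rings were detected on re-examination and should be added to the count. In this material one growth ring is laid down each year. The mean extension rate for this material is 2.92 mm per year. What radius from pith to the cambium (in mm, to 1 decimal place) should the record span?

Adjusted count: 167 + 2 = 169 growth rings.
169 years at 2.92 mm/year gives 2.92 × 169 = 493.5 mm.

493.5 mm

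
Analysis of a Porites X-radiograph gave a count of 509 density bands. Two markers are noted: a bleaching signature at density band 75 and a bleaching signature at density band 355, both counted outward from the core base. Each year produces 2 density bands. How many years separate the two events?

Separation: 355 − 75 = 280 density bands.
With 2 density bands per year, 280 / 2 = 140 years.

140 years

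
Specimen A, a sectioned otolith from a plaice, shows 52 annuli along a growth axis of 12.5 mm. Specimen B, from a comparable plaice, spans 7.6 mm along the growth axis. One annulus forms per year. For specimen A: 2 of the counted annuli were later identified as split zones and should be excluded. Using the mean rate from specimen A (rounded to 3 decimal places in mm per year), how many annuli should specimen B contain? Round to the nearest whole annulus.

30 annuli

Specimen A: true annulus count = 52 − 2 = 50.
A: Mean rate = 12.5 mm / 50 years ≈ 0.250 mm per year.
For B, 7.6 / 0.250 = 30.40 years ≈ 30 annuli.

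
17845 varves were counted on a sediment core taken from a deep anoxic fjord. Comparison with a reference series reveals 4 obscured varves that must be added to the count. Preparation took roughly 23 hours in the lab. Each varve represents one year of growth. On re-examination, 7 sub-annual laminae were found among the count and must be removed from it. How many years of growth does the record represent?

17842 years

Adjusted count: 17845 − 7 + 4 = 17842 varves.
At one varve per year, that is 17842 years.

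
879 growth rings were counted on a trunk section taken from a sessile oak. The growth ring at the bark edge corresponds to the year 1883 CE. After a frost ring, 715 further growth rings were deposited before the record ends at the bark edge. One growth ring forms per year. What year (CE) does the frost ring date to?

1168 CE

715 growth rings formed after the frost ring.
The growth ring at the bark edge is 1883 CE, so the frost ring dates to 1883 − 715 = 1168 CE.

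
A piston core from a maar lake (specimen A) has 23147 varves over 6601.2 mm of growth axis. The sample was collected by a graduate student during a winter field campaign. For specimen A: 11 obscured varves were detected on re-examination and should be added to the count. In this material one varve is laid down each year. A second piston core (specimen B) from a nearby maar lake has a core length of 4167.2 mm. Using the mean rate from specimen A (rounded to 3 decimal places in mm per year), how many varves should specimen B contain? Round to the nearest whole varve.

Specimen A: after corrections the count is 23147 + 11 = 23158 varves.
A: 6601.2 mm over 23158 years gives 6601.2 / 23158 ≈ 0.285 mm/year.
B spans 4167.2 / 0.285 = 14621.75 years ≈ 14622 varves.

14622 varves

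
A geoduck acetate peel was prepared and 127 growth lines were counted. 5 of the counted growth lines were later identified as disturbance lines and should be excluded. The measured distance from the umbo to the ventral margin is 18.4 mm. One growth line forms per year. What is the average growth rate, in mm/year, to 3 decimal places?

0.151 mm/year

After corrections the count is 127 − 5 = 122 growth lines.
18.4 mm over 122 years gives 18.4 / 122 ≈ 0.151 mm/year.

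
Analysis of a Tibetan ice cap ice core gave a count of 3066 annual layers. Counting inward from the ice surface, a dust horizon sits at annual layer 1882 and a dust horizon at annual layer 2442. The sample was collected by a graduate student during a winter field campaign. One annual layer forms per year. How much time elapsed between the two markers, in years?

2442 − 1882 = 560 annual layers lie between the two events.
One annual layer per year makes the interval 560 years.

560 years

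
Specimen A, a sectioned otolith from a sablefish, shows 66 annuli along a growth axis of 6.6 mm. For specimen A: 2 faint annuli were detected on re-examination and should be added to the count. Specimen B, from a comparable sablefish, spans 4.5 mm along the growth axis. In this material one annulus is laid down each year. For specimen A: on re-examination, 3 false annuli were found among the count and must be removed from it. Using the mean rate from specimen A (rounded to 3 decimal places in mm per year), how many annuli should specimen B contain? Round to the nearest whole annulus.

44 annuli

Specimen A: true annulus count = 66 − 3 + 2 = 65.
A: Mean rate = 6.6 mm / 65 years ≈ 0.102 mm/year.
For B, 4.5 / 0.102 = 44.12 years ≈ 44 annuli.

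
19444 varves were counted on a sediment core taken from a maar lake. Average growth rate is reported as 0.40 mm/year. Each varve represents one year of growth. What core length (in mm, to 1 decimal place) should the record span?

19444 years of growth are recorded.
Length ≈ 0.40 × 19444 = 7777.6 mm.

7777.6 mm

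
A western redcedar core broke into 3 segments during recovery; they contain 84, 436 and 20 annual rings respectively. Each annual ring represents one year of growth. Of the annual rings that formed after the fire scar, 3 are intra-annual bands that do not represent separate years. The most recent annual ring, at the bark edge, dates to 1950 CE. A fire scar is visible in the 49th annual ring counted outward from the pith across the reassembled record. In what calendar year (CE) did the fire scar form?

1462 CE

Total annual rings = 84 + 436 + 20 = 540.
The fire scar sits at annual ring 49 from the pith, so 540 − 49 = 491 annual rings formed after it.
491 − 3 false = 488 true annual rings after the fire scar.
Counting back 488 years from 1950 CE places the fire scar in 1950 − 488 = 1462 CE.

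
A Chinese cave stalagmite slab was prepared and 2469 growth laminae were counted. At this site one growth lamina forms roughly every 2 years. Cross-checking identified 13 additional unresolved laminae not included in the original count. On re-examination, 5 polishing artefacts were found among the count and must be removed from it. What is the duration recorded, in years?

Correcting the raw count gives 2469 − 5 + 13 = 2477 true growth laminae.
2477 growth laminae at 2 years each span 2477 × 2 = 4954 years.

4954 years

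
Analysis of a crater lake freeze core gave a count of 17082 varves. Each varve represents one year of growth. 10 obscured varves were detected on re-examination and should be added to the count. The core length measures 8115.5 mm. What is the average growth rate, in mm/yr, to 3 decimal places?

0.475 mm/yr

True varve count = 17082 + 10 = 17092.
Extension rate ≈ 8115.5 / 17092 = 0.475 mm/yr.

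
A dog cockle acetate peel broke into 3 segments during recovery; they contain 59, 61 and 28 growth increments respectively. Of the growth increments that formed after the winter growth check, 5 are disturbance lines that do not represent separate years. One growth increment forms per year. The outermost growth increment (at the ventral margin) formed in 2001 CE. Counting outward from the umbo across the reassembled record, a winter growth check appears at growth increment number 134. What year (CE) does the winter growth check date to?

Total growth increments = 59 + 61 + 28 = 148.
The winter growth check sits at growth increment 134 from the umbo, so 148 − 134 = 14 growth increments formed after it.
14 − 5 false = 9 true growth increments after the winter growth check.
2001 − 9 = 1992 CE.

1992 CE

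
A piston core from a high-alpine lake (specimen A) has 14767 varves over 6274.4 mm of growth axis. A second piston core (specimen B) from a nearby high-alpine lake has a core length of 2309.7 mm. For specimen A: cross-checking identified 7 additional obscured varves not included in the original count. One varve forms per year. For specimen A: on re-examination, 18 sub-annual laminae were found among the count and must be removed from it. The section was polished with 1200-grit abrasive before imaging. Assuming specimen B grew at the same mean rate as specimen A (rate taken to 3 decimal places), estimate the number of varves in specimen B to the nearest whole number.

5435 varves

Specimen A: true varve count = 14767 − 18 + 7 = 14756.
A: Extension rate ≈ 6274.4 / 14756 = 0.425 mm per year.
For B, 2309.7 / 0.425 = 5434.59 years ≈ 5435 varves.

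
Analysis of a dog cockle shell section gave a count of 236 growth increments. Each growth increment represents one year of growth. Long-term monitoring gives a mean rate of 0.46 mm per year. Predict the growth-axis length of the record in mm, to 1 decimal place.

236 years of growth are recorded.
Predicted length = 0.46 mm/year × 236 years = 108.6 mm.

108.6 mm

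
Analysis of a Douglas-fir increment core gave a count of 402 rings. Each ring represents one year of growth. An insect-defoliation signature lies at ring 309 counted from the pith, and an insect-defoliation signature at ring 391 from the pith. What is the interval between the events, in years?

82 years

The two markers are separated by 391 − 309 = 82 rings.
At one ring per year, 82 years elapsed between them.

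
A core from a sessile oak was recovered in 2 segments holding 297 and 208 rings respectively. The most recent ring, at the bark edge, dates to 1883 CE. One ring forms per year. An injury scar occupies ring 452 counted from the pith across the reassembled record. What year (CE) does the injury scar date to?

Total rings = 297 + 208 = 505.
Between ring 452 and the bark edge there are 505 − 452 = 53 rings.
Counting back 53 years from 1883 CE places the injury scar in 1883 − 53 = 1830 CE.

1830 CE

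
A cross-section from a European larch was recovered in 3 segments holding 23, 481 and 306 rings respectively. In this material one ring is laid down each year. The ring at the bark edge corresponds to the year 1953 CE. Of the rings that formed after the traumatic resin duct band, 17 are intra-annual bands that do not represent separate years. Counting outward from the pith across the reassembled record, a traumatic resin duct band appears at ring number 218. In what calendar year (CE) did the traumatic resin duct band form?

Total rings = 23 + 481 + 306 = 810.
The traumatic resin duct band sits at ring 218 from the pith, so 810 − 218 = 592 rings formed after it.
Removing the 17 false rings leaves 592 − 17 = 575 true rings beyond the traumatic resin duct band.
The ring at the bark edge is 1953 CE, so the traumatic resin duct band dates to 1953 − 575 = 1378 CE.

1378 CE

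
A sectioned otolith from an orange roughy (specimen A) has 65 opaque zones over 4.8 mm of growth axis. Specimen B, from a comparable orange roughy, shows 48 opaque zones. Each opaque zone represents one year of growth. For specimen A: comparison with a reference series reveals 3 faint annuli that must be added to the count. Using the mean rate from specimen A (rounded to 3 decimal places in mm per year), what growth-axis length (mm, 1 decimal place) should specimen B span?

Specimen A: after corrections the count is 65 + 3 = 68 opaque zones.
A: Mean rate = 4.8 mm / 68 years ≈ 0.071 mm/yr.
B's length ≈ 0.071 × 48 = 3.4 mm.

3.4 mm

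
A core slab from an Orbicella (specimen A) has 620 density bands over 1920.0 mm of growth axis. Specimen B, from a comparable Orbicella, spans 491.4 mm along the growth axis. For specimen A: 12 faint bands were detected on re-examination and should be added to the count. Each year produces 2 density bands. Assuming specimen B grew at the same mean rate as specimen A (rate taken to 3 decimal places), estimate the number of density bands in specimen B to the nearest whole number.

162 density bands

Specimen A: correcting the raw count gives 620 + 12 = 632 true density bands.
Specimen A: 632 density bands at 2 per year is 632 / 2 = 316 years.
A: Mean rate = 1920.0 mm / 316 years ≈ 6.076 mm/yr.
Specimen B: 491.4 mm / 6.076 mm per year = 80.88 years; at 2 density bands per year that is 80.88 × 2 ≈ 162 density bands.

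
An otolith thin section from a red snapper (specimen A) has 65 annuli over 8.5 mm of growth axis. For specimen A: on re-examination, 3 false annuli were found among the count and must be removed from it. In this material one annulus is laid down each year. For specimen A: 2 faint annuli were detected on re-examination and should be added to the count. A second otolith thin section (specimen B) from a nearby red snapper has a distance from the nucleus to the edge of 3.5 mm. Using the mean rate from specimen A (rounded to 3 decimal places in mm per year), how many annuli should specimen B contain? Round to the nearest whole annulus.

Specimen A: true annulus count = 65 − 3 + 2 = 64.
A: Extension rate ≈ 8.5 / 64 = 0.133 mm per year.
Specimen B: 3.5 mm / 0.133 mm per year = 26.32 years ≈ 26 annuli.

26 annuli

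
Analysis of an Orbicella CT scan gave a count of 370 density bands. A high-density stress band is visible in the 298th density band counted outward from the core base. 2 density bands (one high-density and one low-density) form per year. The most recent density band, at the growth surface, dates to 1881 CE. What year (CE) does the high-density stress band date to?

370 − 298 = 72 density bands lie beyond the high-density stress band toward the growth surface.
72 density bands at 2 per year is 72 / 2 = 36 years.
The density band at the growth surface is 1881 CE, so the high-density stress band dates to 1881 − 36 = 1845 CE.

1845 CE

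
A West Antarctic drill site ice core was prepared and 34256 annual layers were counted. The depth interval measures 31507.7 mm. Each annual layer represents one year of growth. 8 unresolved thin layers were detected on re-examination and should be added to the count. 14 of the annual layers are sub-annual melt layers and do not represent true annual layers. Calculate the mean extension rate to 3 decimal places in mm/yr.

Adjusted count: 34256 − 14 + 8 = 34250 annual layers.
Extension rate ≈ 31507.7 / 34250 = 0.920 mm/yr.

0.920 mm/yr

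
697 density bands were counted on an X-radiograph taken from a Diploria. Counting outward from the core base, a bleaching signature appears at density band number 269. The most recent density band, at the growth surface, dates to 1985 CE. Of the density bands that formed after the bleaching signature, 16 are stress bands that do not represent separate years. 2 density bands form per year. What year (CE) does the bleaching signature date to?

The bleaching signature sits at density band 269 from the core base, so 697 − 269 = 428 density bands formed after it.
428 − 16 false = 412 true density bands after the bleaching signature.
Dividing by 2 density bands per year: 412 / 2 = 206 years.
Counting back 206 years from 1985 CE places the bleaching signature in 1985 − 206 = 1779 CE.

1779 CE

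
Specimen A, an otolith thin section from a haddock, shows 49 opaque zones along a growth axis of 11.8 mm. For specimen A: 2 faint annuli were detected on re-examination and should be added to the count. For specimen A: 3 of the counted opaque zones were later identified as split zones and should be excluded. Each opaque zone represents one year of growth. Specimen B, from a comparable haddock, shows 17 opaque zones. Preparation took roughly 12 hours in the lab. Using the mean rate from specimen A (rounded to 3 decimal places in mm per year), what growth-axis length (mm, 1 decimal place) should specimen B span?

Specimen A: correcting the raw count gives 49 − 3 + 2 = 48 true opaque zones.
A: Mean rate = 11.8 mm / 48 years ≈ 0.246 mm per year.
Length of B = 0.246 × 17 = 4.2 mm.

4.2 mm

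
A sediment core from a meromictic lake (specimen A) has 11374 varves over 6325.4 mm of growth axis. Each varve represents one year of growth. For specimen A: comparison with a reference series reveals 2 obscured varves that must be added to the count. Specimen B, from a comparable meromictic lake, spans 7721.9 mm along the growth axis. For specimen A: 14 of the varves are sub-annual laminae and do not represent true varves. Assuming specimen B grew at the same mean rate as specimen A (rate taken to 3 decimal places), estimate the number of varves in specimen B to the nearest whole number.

Specimen A: true varve count = 11374 − 14 + 2 = 11362.
A: Extension rate ≈ 6325.4 / 11362 = 0.557 mm/year.
Specimen B: 7721.9 mm / 0.557 mm per year = 13863.38 years ≈ 13863 varves.

13863 varves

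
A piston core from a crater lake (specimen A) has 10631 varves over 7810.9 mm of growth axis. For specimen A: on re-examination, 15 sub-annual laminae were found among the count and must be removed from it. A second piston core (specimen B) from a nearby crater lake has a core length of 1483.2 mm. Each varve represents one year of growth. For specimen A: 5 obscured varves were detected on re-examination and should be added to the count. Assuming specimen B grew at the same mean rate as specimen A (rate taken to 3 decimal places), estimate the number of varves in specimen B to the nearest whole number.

2018 varves

Specimen A: true varve count = 10631 − 15 + 5 = 10621.
A: Extension rate ≈ 7810.9 / 10621 = 0.735 mm per year.
B spans 1483.2 / 0.735 = 2017.96 years ≈ 2018 varves.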